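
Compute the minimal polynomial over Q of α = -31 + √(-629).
m_α(x) = x^2 + 62x + 1590

From α + 31 = √(-629), squaring gives (α + 31)^2 = -629, i.e. α^2 + 62α + 961 = -629, so α^2 + 62α + 1590 = 0. The discriminant of x^2 + 62x + 1590 is (62)^2 - 4·(1590) = 3844 - 6360 = -2516, and 4·(-629) is not a perfect square in Q since -629 is squarefree and ≠ 1. Hence x^2 + 62x + 1590 is irreducible over Q and is the minimal polynomial of α.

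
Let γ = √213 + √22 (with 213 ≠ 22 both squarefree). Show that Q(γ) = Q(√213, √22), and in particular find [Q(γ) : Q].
[Q(γ) : Q] = 4 (equivalently, Q(γ) = Q(√213, √22))

Obviously Q(γ) ⊆ Q(√213, √22), and [Q(√213, √22):Q] = 4 (since 213, 22 are distinct squarefree integers > 1 with 4686 not a perfect square). To show equality we compute the minimal polynomial of γ. From γ = √213 + √22: γ^2 = 213 + 2√(4686) + 22 = 235 + 2√(4686), so γ^2 - 235 = 2√(4686); squaring, (γ^2 - 235)^2 = 4·4686, i.e. γ^4 - 470γ^2 + 55225 - 18744 = 0, i.e. γ^4 - 470γ^2 + 36481 = 0. So γ is a root of x^4 - 470x^2 + 36481. This polynomial is irreducible over Q: it has no rational root (each ±√213 ± √22 is irrational), and any factorization into two quadratics over Q would force √(4686) ∈ Q (pairing opposite roots) or √213, √22 ∈ Q (other pairings), all impossible. Hence [Q(γ):Q] = 4 = [Q(√213, √22):Q], so Q(γ) = Q(√213, √22).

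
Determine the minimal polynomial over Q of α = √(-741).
m_α(x) = x^2 + 741

α satisfies α^2 + 741 = 0, so x^2 + 741 annihilates α. Since d = -741 is squarefree and ≠ 1, it is not a perfect square in Q, so x^2 + 741 has no rational root and is therefore irreducible over Q (a degree-2 polynomial over a field is irreducible iff it has no root). Hence m_α(x) = x^2 + 741.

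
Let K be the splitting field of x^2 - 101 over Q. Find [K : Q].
[K : Q] = 2

f(x) = x^2 - 101 factors as (x - √101)(x + √101). The splitting field is K = Q(√101). Since 101 is squarefree and > 1, it is not a perfect square, so x^2 - 101 is irreducible over Q and [Q(√101) : Q] = 2. Hence [K : Q] = 2.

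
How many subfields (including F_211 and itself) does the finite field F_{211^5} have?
F_{211^5} has 2 subfields

The subfields of F_{p^n} are exactly the fields F_{p^d} for d | n (each is the fixed field of the unique index-d subgroup of Gal(F_{p^n}/F_p) ≅ Z/nZ). The divisors of n = 5 are {1, 5}, giving 2 subfields: F_{211^1}, F_{211^5}.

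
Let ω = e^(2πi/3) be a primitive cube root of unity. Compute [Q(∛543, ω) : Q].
[Q(∛543, ω) : Q] = 6

[Q(∛543):Q] = 3 (min poly x^3 - 543, irreducible since 543 is not a perfect cube). [Q(ω):Q] = 2 (min poly x^2 + x + 1). Since Q(∛543) ⊂ R and ω ∉ R, we have ω ∉ Q(∛543), so x^2 + x + 1 remains irreducible over Q(∛543) and [Q(∛543, ω) : Q(∛543)] = 2. By the tower law, [Q(∛543, ω) : Q] = 3 · 2 = 6. (In fact Q(∛543, ω) is the splitting field of x^3 - 543 over Q.)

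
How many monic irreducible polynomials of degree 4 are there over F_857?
There are 134853649788 monic irreducible polynomials of degree 4 over F_857

Each element of F_{857^4} that lies in no proper subfield is a root of exactly one monic irreducible of degree 4 over F_857, and each such polynomial has 4 distinct roots in F_{857^4}. By Möbius inversion the count is N_857(4) = (1/4) Σ_{d|4} μ(4/d) · 857^d = (1/4)(μ(4)·857^1 + μ(2)·857^2 + μ(1)·857^4) = 539414599152/4 = 134853649788.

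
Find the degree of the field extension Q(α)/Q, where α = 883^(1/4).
[Q(α):Q] = 4

α is a root of x^4 - 883. By Eisenstein's criterion at the prime p = 883 (which divides the constant term 883 but p^2 = 779689 does not, since 883 is squarefree), x^4 - 883 is irreducible over Q. Hence [Q(α):Q] = 4.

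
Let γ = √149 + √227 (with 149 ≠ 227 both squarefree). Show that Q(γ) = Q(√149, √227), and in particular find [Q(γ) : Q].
[Q(γ) : Q] = 4 (equivalently, Q(γ) = Q(√149, √227))

Obviously Q(γ) ⊆ Q(√149, √227), and [Q(√149, √227):Q] = 4 (since 149, 227 are distinct squarefree integers > 1 with 33823 not a perfect square). To show equality we compute the minimal polynomial of γ. From γ = √149 + √227: γ^2 = 149 + 2√(33823) + 227 = 376 + 2√(33823), so γ^2 - 376 = 2√(33823); squaring, (γ^2 - 376)^2 = 4·33823, i.e. γ^4 - 752γ^2 + 141376 - 135292 = 0, i.e. γ^4 - 752γ^2 + 6084 = 0. So γ is a root of x^4 - 752x^2 + 6084. This polynomial is irreducible over Q: it has no rational root (each ±√149 ± √227 is irrational), and any factorization into two quadratics over Q would force √(33823) ∈ Q (pairing opposite roots) or √149, √227 ∈ Q (other pairings), all impossible. Hence [Q(γ):Q] = 4 = [Q(√149, √227):Q], so Q(γ) = Q(√149, √227).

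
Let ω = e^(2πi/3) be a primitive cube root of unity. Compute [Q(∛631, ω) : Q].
[Q(∛631, ω) : Q] = 6

[Q(∛631):Q] = 3 (min poly x^3 - 631, irreducible since 631 is not a perfect cube). [Q(ω):Q] = 2 (min poly x^2 + x + 1). Since Q(∛631) ⊂ R and ω ∉ R, we have ω ∉ Q(∛631), so x^2 + x + 1 remains irreducible over Q(∛631) and [Q(∛631, ω) : Q(∛631)] = 2. By the tower law, [Q(∛631, ω) : Q] = 3 · 2 = 6. (In fact Q(∛631, ω) is the splitting field of x^3 - 631 over Q.)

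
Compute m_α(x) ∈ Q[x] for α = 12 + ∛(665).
m_α(x) = x^3 - 36x^2 + 432x - 2393

Set β = α - 12 = ∛(665), so β^3 = 665. Then (α - 12)^3 - 665 = 0, i.e. α is a root of g(x) = (x - 12)^3 - 665 = x^3 - 36x^2 + 432x - 2393. Since g(x) = h(x - 12) where h(x) = x^3 - 665, and h is irreducible over Q (because 665 is not a perfect cube, so h has no rational root, and a monic cubic with no rational root is irreducible), g is also irreducible (irreducibility is preserved under the substitution x → x - 12). Hence m_α(x) = x^3 - 36x^2 + 432x - 2393.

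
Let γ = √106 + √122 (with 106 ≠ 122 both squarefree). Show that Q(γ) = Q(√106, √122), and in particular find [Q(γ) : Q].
[Q(γ) : Q] = 4 (equivalently, Q(γ) = Q(√106, √122))

Obviously Q(γ) ⊆ Q(√106, √122), and [Q(√106, √122):Q] = 4 (since 106, 122 are distinct squarefree integers > 1 with 12932 not a perfect square). To show equality we compute the minimal polynomial of γ. From γ = √106 + √122: γ^2 = 106 + 2√(12932) + 122 = 228 + 2√(12932), so γ^2 - 228 = 2√(12932); squaring, (γ^2 - 228)^2 = 4·12932, i.e. γ^4 - 456γ^2 + 51984 - 51728 = 0, i.e. γ^4 - 456γ^2 + 256 = 0. So γ is a root of x^4 - 456x^2 + 256. This polynomial is irreducible over Q: it has no rational root (each ±√106 ± √122 is irrational), and any factorization into two quadratics over Q would force √(12932) ∈ Q (pairing opposite roots) or √106, √122 ∈ Q (other pairings), all impossible. Hence [Q(γ):Q] = 4 = [Q(√106, √122):Q], so Q(γ) = Q(√106, √122).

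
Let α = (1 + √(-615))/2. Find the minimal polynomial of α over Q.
m_α(x) = x^2 - x + 154

From 2α - 1 = √(-615), squaring gives (2α - 1)^2 = -615, i.e. 4α^2 - 4α + 1 = -615, so α^2 - α + (1 + 615)/4 = 0. Since -615 ≡ 1 (mod 4), (1 + 615)/4 = 154 ∈ Z. The polynomial x^2 - x + 154 has discriminant 1 - 4·(154) = -615, which is not a perfect square in Q (d = -615 is squarefree and ≠ 1), so x^2 - x + 154 is irreducible over Q. It is the minimal polynomial of α.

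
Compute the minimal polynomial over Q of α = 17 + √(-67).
m_α(x) = x^2 - 34x + 356

From α - 17 = √(-67), squaring gives (α - 17)^2 = -67, i.e. α^2 - 34α + 289 = -67, so α^2 - 34α + 356 = 0. The discriminant of x^2 - 34x + 356 is (-34)^2 - 4·(356) = 1156 - 1424 = -268, and 4·(-67) is not a perfect square in Q since -67 is squarefree and ≠ 1. Hence x^2 - 34x + 356 is irreducible over Q and is the minimal polynomial of α.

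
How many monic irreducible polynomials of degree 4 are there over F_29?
There are 176610 monic irreducible polynomials of degree 4 over F_29

Each element of F_{29^4} that lies in no proper subfield is a root of exactly one monic irreducible of degree 4 over F_29, and each such polynomial has 4 distinct roots in F_{29^4}. By Möbius inversion the count is N_29(4) = (1/4) Σ_{d|4} μ(4/d) · 29^d = (1/4)(μ(4)·29^1 + μ(2)·29^2 + μ(1)·29^4) = 706440/4 = 176610.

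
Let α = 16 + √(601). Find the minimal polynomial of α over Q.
m_α(x) = x^2 - 32x - 345

From α - 16 = √(601), squaring gives (α - 16)^2 = 601, i.e. α^2 - 32α + 256 = 601, so α^2 - 32α - 345 = 0. The discriminant of x^2 - 32x - 345 is (-32)^2 - 4·(-345) = 1024 + 1380 = 2404, and 4·(601) is not a perfect square in Q since 601 is squarefree and ≠ 1. Hence x^2 - 32x - 345 is irreducible over Q and is the minimal polynomial of α.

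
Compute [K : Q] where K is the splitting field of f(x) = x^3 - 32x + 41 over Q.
[K : Q] = 6

By the rational root test, any rational root of the monic integer polynomial f(x) = x^3 - 32x + 41 must be an integer dividing the constant term 41, i.e. one of ±{1, 41}. Evaluating: f(1) = 10, f(-1) = 72, f(41) = 67650, f(-41) = -67568; none is 0, so f has no rational root and is therefore irreducible over Q (a cubic with no linear factor over a field is irreducible). For an irreducible cubic, the Galois group is A_3 or S_3 according as the discriminant disc(f) = -4a^3 - 27b^2 = -4·(-32)^3 - 27·(41)^2 = 85685 is or is not a square in Q. Here disc(f) = 85685 is not a perfect square in Q, so the Galois group of f over Q is not contained in A_3 and must be all of S_3. The splitting field has degree |S_3| = 6 over Q, so [K : Q] = 6.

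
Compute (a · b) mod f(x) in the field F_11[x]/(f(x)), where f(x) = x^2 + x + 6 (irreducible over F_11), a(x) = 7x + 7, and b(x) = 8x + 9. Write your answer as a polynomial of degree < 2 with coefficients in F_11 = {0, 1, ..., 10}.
a · b ≡ 8x + 2 (mod f(x))

Multiply in F_11[x]: a(x)·b(x) = (7x + 7)·(8x + 9) = x^2 + 9x + 8. This has degree ≥ 2, so divide by f(x) over F_11: x^2 + 9x + 8 = (1)·(x^2 + x + 6) + (8x + 2). Hence a·b ≡ 8x + 2 (mod f). (F_11[x]/(f) is a field with 11^2 = 121 elements since f is irreducible of degree 2.)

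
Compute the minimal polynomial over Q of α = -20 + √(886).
m_α(x) = x^2 + 40x - 486

From α + 20 = √(886), squaring gives (α + 20)^2 = 886, i.e. α^2 + 40α + 400 = 886, so α^2 + 40α - 486 = 0. The discriminant of x^2 + 40x - 486 is (40)^2 - 4·(-486) = 1600 + 1944 = 3544, and 4·(886) is not a perfect square in Q since 886 is squarefree and ≠ 1. Hence x^2 + 40x - 486 is irreducible over Q and is the minimal polynomial of α.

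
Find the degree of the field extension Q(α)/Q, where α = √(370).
[Q(α):Q] = 2

[Q(α):Q] equals the degree of the minimal polynomial of α. Here α^2 = 370 and x^2 - 370 is irreducible (d = 370 is squarefree, ≠ 1, hence not a square), so deg(m_α) = 2. Thus [Q(α):Q] = 2.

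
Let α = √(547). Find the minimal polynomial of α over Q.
m_α(x) = x^2 - 547

α satisfies α^2 - 547 = 0, so x^2 - 547 annihilates α. Since d = 547 is squarefree and ≠ 1, it is not a perfect square in Q, so x^2 - 547 has no rational root and is therefore irreducible over Q (a degree-2 polynomial over a field is irreducible iff it has no root). Hence m_α(x) = x^2 - 547.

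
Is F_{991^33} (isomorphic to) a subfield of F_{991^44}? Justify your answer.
No: F_{991^33} is not a subfield of F_{991^44}

F_{p^m} embeds in F_{p^n} iff m | n. Here 33 ∤ 44 (since 44 = 1·33 + 11 with remainder 11 ≠ 0), so F_{991^33} is not a subfield of F_{991^44}. Equivalently: if it were, the tower law would give 33 = [F_{991^33}:F_991] dividing [F_{991^44}:F_991] = 44, contradiction.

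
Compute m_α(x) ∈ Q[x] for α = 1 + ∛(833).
m_α(x) = x^3 - 3x^2 + 3x - 834

Set β = α - 1 = ∛(833), so β^3 = 833. Then (α - 1)^3 - 833 = 0, i.e. α is a root of g(x) = (x - 1)^3 - 833 = x^3 - 3x^2 + 3x - 834. Since g(x) = h(x - 1) where h(x) = x^3 - 833, and h is irreducible over Q (because 833 is not a perfect cube, so h has no rational root, and a monic cubic with no rational root is irreducible), g is also irreducible (irreducibility is preserved under the substitution x → x - 1). Hence m_α(x) = x^3 - 3x^2 + 3x - 834.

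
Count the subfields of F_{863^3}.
F_{863^3} has 2 subfields

The subfields of F_{p^n} are exactly the fields F_{p^d} for d | n (each is the fixed field of the unique index-d subgroup of Gal(F_{p^n}/F_p) ≅ Z/nZ). The divisors of n = 3 are {1, 3}, giving 2 subfields: F_{863^1}, F_{863^3}.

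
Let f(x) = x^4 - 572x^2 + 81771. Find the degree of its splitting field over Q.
[K : Q] = 4

Solving the quadratic in x^2: x^2 = (572 ± √(572^2 - 4·81771))/2 = (572 ± √100)/2 = (572 ± 10)/2, giving x^2 = 281 or x^2 = 291. So f(x) = (x^2 - 281)(x^2 - 291) and the roots of f are ±√281, ±√291. Hence the splitting field is K = Q(√281, √291). Since 281 and 291 are distinct squarefree integers > 1, their product 81771 is not a perfect square, so √291 ∉ Q(√281). By the tower law [K:Q] = [Q(√281,√291):Q(√281)] · [Q(√281):Q] = 2 · 2 = 4.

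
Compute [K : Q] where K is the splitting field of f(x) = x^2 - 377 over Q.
[K : Q] = 2

f(x) = x^2 - 377 factors as (x - √377)(x + √377). The splitting field is K = Q(√377). Since 377 is squarefree and > 1, it is not a perfect square, so x^2 - 377 is irreducible over Q and [Q(√377) : Q] = 2. Hence [K : Q] = 2.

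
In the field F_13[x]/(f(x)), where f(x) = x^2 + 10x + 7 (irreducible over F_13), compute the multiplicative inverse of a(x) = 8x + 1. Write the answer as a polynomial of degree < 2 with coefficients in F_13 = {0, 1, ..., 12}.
a(x)^(-1) ≡ x + 5 (mod f(x))

Since f is irreducible over F_13, F_13[x]/(f) is a field and a(x) ≠ 0 has an inverse. Apply the extended Euclidean algorithm to f(x) and a(x) in F_13[x]: f(x) = (5x + 12)·a(x) + (8). The last nonzero remainder is the constant 8 = gcd(f, a) in F_13. Back-substituting through the division chain expresses 8 = s(x)·a(x) + t(x)·f(x) with s(x) ≡ 8x + 1 (mod f), so (8x + 1)·a(x) ≡ 8 (mod f). Multiplying by 8^(-1) ≡ 5 in F_13 gives a(x)^(-1) ≡ 5·(8x + 1) ≡ x + 5 (mod f). Check: (8x + 1)·(x + 5) = 8x^2 + 2x + 5 ≡ 1 (mod x^2 + 10x + 7).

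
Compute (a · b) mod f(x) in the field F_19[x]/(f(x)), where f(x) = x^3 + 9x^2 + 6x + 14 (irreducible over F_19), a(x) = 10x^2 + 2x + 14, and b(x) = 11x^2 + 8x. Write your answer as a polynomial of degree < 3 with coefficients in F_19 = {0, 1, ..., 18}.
a · b ≡ 16x^2 + 5x + 6 (mod f(x))

Multiply in F_19[x]: a(x)·b(x) = (10x^2 + 2x + 14)·(11x^2 + 8x) = 15x^4 + 7x^3 + 18x^2 + 17x. This has degree ≥ 3, so divide by f(x) over F_19: 15x^4 + 7x^3 + 18x^2 + 17x = (15x + 5)·(x^3 + 9x^2 + 6x + 14) + (16x^2 + 5x + 6). Hence a·b ≡ 16x^2 + 5x + 6 (mod f). (F_19[x]/(f) is a field with 19^3 = 6859 elements since f is irreducible of degree 3.)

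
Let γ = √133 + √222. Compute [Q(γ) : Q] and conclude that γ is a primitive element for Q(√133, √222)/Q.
[Q(γ) : Q] = 4 (equivalently, Q(γ) = Q(√133, √222))

Obviously Q(γ) ⊆ Q(√133, √222), and [Q(√133, √222):Q] = 4 (since 133, 222 are distinct squarefree integers > 1 with 29526 not a perfect square). To show equality we compute the minimal polynomial of γ. From γ = √133 + √222: γ^2 = 133 + 2√(29526) + 222 = 355 + 2√(29526), so γ^2 - 355 = 2√(29526); squaring, (γ^2 - 355)^2 = 4·29526, i.e. γ^4 - 710γ^2 + 126025 - 118104 = 0, i.e. γ^4 - 710γ^2 + 7921 = 0. So γ is a root of x^4 - 710x^2 + 7921. This polynomial is irreducible over Q: it has no rational root (each ±√133 ± √222 is irrational), and any factorization into two quadratics over Q would force √(29526) ∈ Q (pairing opposite roots) or √133, √222 ∈ Q (other pairings), all impossible. Hence [Q(γ):Q] = 4 = [Q(√133, √222):Q], so Q(γ) = Q(√133, √222).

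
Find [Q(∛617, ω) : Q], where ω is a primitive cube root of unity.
[Q(∛617, ω) : Q] = 6

[Q(∛617):Q] = 3 (min poly x^3 - 617, irreducible since 617 is not a perfect cube). [Q(ω):Q] = 2 (min poly x^2 + x + 1). Since Q(∛617) ⊂ R and ω ∉ R, we have ω ∉ Q(∛617), so x^2 + x + 1 remains irreducible over Q(∛617) and [Q(∛617, ω) : Q(∛617)] = 2. By the tower law, [Q(∛617, ω) : Q] = 3 · 2 = 6. (In fact Q(∛617, ω) is the splitting field of x^3 - 617 over Q.)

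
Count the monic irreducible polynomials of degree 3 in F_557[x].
There are 57602712 monic irreducible polynomials of degree 3 over F_557

Each element of F_{557^3} that lies in no proper subfield is a root of exactly one monic irreducible of degree 3 over F_557, and each such polynomial has 3 distinct roots in F_{557^3}. By Möbius inversion the count is N_557(3) = (1/3) Σ_{d|3} μ(3/d) · 557^d = (1/3)(μ(3)·557^1 + μ(1)·557^3) = 172808136/3 = 57602712.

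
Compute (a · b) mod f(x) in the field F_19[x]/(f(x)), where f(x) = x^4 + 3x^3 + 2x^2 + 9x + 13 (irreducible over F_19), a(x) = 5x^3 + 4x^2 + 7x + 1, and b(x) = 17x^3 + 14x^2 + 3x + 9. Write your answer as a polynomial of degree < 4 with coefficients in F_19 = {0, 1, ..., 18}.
a · b ≡ 10x^3 + 18x^2 + 15x + 12 (mod f(x))

Multiply in F_19[x]: a(x)·b(x) = (5x^3 + 4x^2 + 7x + 1)·(17x^3 + 14x^2 + 3x + 9) = 9x^6 + 5x^5 + x^3 + 14x^2 + 9x + 9. This has degree ≥ 4, so divide by f(x) over F_19: 9x^6 + 5x^5 + x^3 + 14x^2 + 9x + 9 = (9x^2 + 16x + 10)·(x^4 + 3x^3 + 2x^2 + 9x + 13) + (10x^3 + 18x^2 + 15x + 12). Hence a·b ≡ 10x^3 + 18x^2 + 15x + 12 (mod f). (F_19[x]/(f) is a field with 19^4 = 130321 elements since f is irreducible of degree 4.)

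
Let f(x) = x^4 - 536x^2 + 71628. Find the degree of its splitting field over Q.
[K : Q] = 4

Solving the quadratic in x^2: x^2 = (536 ± √(536^2 - 4·71628))/2 = (536 ± √784)/2 = (536 ± 28)/2, giving x^2 = 282 or x^2 = 254. So f(x) = (x^2 - 282)(x^2 - 254) and the roots of f are ±√282, ±√254. Hence the splitting field is K = Q(√282, √254). Since 282 and 254 are distinct squarefree integers > 1, their product 71628 is not a perfect square, so √254 ∉ Q(√282). By the tower law [K:Q] = [Q(√282,√254):Q(√282)] · [Q(√282):Q] = 2 · 2 = 4.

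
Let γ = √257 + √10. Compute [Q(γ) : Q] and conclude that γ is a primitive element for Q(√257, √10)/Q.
[Q(γ) : Q] = 4 (equivalently, Q(γ) = Q(√257, √10))

Obviously Q(γ) ⊆ Q(√257, √10), and [Q(√257, √10):Q] = 4 (since 257, 10 are distinct squarefree integers > 1 with 2570 not a perfect square). To show equality we compute the minimal polynomial of γ. From γ = √257 + √10: γ^2 = 257 + 2√(2570) + 10 = 267 + 2√(2570), so γ^2 - 267 = 2√(2570); squaring, (γ^2 - 267)^2 = 4·2570, i.e. γ^4 - 534γ^2 + 71289 - 10280 = 0, i.e. γ^4 - 534γ^2 + 61009 = 0. So γ is a root of x^4 - 534x^2 + 61009. This polynomial is irreducible over Q: it has no rational root (each ±√257 ± √10 is irrational), and any factorization into two quadratics over Q would force √(2570) ∈ Q (pairing opposite roots) or √257, √10 ∈ Q (other pairings), all impossible. Hence [Q(γ):Q] = 4 = [Q(√257, √10):Q], so Q(γ) = Q(√257, √10).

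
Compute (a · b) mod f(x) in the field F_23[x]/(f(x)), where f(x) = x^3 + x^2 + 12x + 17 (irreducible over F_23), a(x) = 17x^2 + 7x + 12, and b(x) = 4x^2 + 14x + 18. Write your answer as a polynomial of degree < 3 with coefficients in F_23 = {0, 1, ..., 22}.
a · b ≡ 13x^2 + 5x + 1 (mod f(x))

Multiply in F_23[x]: a(x)·b(x) = (17x^2 + 7x + 12)·(4x^2 + 14x + 18) = 22x^4 + 13x^3 + 15x^2 + 18x + 9. This has degree ≥ 3, so divide by f(x) over F_23: 22x^4 + 13x^3 + 15x^2 + 18x + 9 = (22x + 14)·(x^3 + x^2 + 12x + 17) + (13x^2 + 5x + 1). Hence a·b ≡ 13x^2 + 5x + 1 (mod f). (F_23[x]/(f) is a field with 23^3 = 12167 elements since f is irreducible of degree 3.)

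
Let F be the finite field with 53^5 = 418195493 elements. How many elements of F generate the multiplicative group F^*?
There are φ(418195492) = 174096000 primitive elements

F_q^* is cyclic of order q - 1 = 418195492. A cyclic group of order m has exactly φ(m) generators. Here m = 418195492 = 2^2 · 11 · 13 · 131 · 5581, so the number of primitive elements is φ(418195492) = 174096000.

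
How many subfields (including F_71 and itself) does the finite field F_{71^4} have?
F_{71^4} has 3 subfields

The subfields of F_{p^n} are exactly the fields F_{p^d} for d | n (each is the fixed field of the unique index-d subgroup of Gal(F_{p^n}/F_p) ≅ Z/nZ). The divisors of n = 4 are {1, 2, 4}, giving 3 subfields: F_{71^1}, F_{71^2}, F_{71^4}.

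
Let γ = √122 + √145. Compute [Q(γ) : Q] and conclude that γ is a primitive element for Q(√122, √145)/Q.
[Q(γ) : Q] = 4 (equivalently, Q(γ) = Q(√122, √145))

Obviously Q(γ) ⊆ Q(√122, √145), and [Q(√122, √145):Q] = 4 (since 122, 145 are distinct squarefree integers > 1 with 17690 not a perfect square). To show equality we compute the minimal polynomial of γ. From γ = √122 + √145: γ^2 = 122 + 2√(17690) + 145 = 267 + 2√(17690), so γ^2 - 267 = 2√(17690); squaring, (γ^2 - 267)^2 = 4·17690, i.e. γ^4 - 534γ^2 + 71289 - 70760 = 0, i.e. γ^4 - 534γ^2 + 529 = 0. So γ is a root of x^4 - 534x^2 + 529. This polynomial is irreducible over Q: it has no rational root (each ±√122 ± √145 is irrational), and any factorization into two quadratics over Q would force √(17690) ∈ Q (pairing opposite roots) or √122, √145 ∈ Q (other pairings), all impossible. Hence [Q(γ):Q] = 4 = [Q(√122, √145):Q], so Q(γ) = Q(√122, √145).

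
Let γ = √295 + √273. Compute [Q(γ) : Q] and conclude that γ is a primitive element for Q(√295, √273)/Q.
[Q(γ) : Q] = 4 (equivalently, Q(γ) = Q(√295, √273))

Obviously Q(γ) ⊆ Q(√295, √273), and [Q(√295, √273):Q] = 4 (since 295, 273 are distinct squarefree integers > 1 with 80535 not a perfect square). To show equality we compute the minimal polynomial of γ. From γ = √295 + √273: γ^2 = 295 + 2√(80535) + 273 = 568 + 2√(80535), so γ^2 - 568 = 2√(80535); squaring, (γ^2 - 568)^2 = 4·80535, i.e. γ^4 - 1136γ^2 + 322624 - 322140 = 0, i.e. γ^4 - 1136γ^2 + 484 = 0. So γ is a root of x^4 - 1136x^2 + 484. This polynomial is irreducible over Q: it has no rational root (each ±√295 ± √273 is irrational), and any factorization into two quadratics over Q would force √(80535) ∈ Q (pairing opposite roots) or √295, √273 ∈ Q (other pairings), all impossible. Hence [Q(γ):Q] = 4 = [Q(√295, √273):Q], so Q(γ) = Q(√295, √273).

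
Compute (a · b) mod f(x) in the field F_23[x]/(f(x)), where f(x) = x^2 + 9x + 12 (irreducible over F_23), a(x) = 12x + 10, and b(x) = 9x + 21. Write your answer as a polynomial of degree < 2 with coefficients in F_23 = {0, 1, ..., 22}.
a · b ≡ 14x + 18 (mod f(x))

Multiply in F_23[x]: a(x)·b(x) = (12x + 10)·(9x + 21) = 16x^2 + 20x + 3. This has degree ≥ 2, so divide by f(x) over F_23: 16x^2 + 20x + 3 = (16)·(x^2 + 9x + 12) + (14x + 18). Hence a·b ≡ 14x + 18 (mod f). (F_23[x]/(f) is a field with 23^2 = 529 elements since f is irreducible of degree 2.)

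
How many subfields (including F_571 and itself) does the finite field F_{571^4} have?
F_{571^4} has 3 subfields

The subfields of F_{p^n} are exactly the fields F_{p^d} for d | n (each is the fixed field of the unique index-d subgroup of Gal(F_{p^n}/F_p) ≅ Z/nZ). The divisors of n = 4 are {1, 2, 4}, giving 3 subfields: F_{571^1}, F_{571^2}, F_{571^4}.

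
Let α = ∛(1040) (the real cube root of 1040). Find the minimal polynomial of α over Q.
m_α(x) = x^3 - 1040

α satisfies α^3 = 1040, so x^3 - 1040 annihilates α. By the rational root test, a rational root p/q (in lowest terms) of x^3 - 1040 would satisfy p^3 = 1040 q^3, forcing q = 1 and p^3 = 1040; but 1040 is not a perfect cube, contradiction. A monic cubic over Q with no rational root is irreducible (any nontrivial factorization would include a linear factor). Hence x^3 - 1040 is the minimal polynomial of α, and in particular [Q(α):Q] = 3.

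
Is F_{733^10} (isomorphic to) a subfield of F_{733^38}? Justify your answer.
No: F_{733^10} is not a subfield of F_{733^38}

F_{p^m} embeds in F_{p^n} iff m | n. Here 10 ∤ 38 (since 38 = 3·10 + 8 with remainder 8 ≠ 0), so F_{733^10} is not a subfield of F_{733^38}. Equivalently: if it were, the tower law would give 10 = [F_{733^10}:F_733] dividing [F_{733^38}:F_733] = 38, contradiction.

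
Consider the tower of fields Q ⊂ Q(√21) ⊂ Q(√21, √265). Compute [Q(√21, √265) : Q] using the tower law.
[Q(√21, √265) : Q] = 4

[Q(√21):Q] = 2 (min poly x^2 - 21, irreducible since 21 is squarefree > 1). For the top step, suppose √265 ∈ Q(√21), say √265 = c + d√21 with c, d ∈ Q. Squaring: 265 = c^2 + 21d^2 + 2cd√21. Since √21 ∉ Q this forces 2cd = 0. If d = 0 then √265 = c ∈ Q, contradicting 265 squarefree > 1. If c = 0 then 265 = 21d^2, so 21·265 = (21d)^2 is a perfect square in Q — but 21·265 = 5565 is not a perfect square (since 21 and 265 are distinct squarefree integers). Contradiction. Hence √265 ∉ Q(√21), so x^2 - 265 stays irreducible over Q(√21) and [Q(√21, √265) : Q(√21)] = 2. By the tower law, [Q(√21, √265) : Q] = 2 · 2 = 4.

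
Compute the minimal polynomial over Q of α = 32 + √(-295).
m_α(x) = x^2 - 64x + 1319

From α - 32 = √(-295), squaring gives (α - 32)^2 = -295, i.e. α^2 - 64α + 1024 = -295, so α^2 - 64α + 1319 = 0. The discriminant of x^2 - 64x + 1319 is (-64)^2 - 4·(1319) = 4096 - 5276 = -1180, and 4·(-295) is not a perfect square in Q since -295 is squarefree and ≠ 1. Hence x^2 - 64x + 1319 is irreducible over Q and is the minimal polynomial of α.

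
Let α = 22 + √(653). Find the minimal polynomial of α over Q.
m_α(x) = x^2 - 44x - 169

From α - 22 = √(653), squaring gives (α - 22)^2 = 653, i.e. α^2 - 44α + 484 = 653, so α^2 - 44α - 169 = 0. The discriminant of x^2 - 44x - 169 is (-44)^2 - 4·(-169) = 1936 + 676 = 2612, and 4·(653) is not a perfect square in Q since 653 is squarefree and ≠ 1. Hence x^2 - 44x - 169 is irreducible over Q and is the minimal polynomial of α.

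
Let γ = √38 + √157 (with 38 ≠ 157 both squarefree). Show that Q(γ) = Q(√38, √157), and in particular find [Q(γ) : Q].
[Q(γ) : Q] = 4 (equivalently, Q(γ) = Q(√38, √157))

Obviously Q(γ) ⊆ Q(√38, √157), and [Q(√38, √157):Q] = 4 (since 38, 157 are distinct squarefree integers > 1 with 5966 not a perfect square). To show equality we compute the minimal polynomial of γ. From γ = √38 + √157: γ^2 = 38 + 2√(5966) + 157 = 195 + 2√(5966), so γ^2 - 195 = 2√(5966); squaring, (γ^2 - 195)^2 = 4·5966, i.e. γ^4 - 390γ^2 + 38025 - 23864 = 0, i.e. γ^4 - 390γ^2 + 14161 = 0. So γ is a root of x^4 - 390x^2 + 14161. This polynomial is irreducible over Q: it has no rational root (each ±√38 ± √157 is irrational), and any factorization into two quadratics over Q would force √(5966) ∈ Q (pairing opposite roots) or √38, √157 ∈ Q (other pairings), all impossible. Hence [Q(γ):Q] = 4 = [Q(√38, √157):Q], so Q(γ) = Q(√38, √157).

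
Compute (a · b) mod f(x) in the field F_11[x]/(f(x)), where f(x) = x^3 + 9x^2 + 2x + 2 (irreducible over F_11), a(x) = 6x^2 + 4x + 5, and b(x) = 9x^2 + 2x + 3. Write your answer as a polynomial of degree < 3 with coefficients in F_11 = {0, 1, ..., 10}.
a · b ≡ 9x (mod f(x))

Multiply in F_11[x]: a(x)·b(x) = (6x^2 + 4x + 5)·(9x^2 + 2x + 3) = 10x^4 + 4x^3 + 5x^2 + 4. This has degree ≥ 3, so divide by f(x) over F_11: 10x^4 + 4x^3 + 5x^2 + 4 = (10x + 2)·(x^3 + 9x^2 + 2x + 2) + (9x). Hence a·b ≡ 9x (mod f). (F_11[x]/(f) is a field with 11^3 = 1331 elements since f is irreducible of degree 3.)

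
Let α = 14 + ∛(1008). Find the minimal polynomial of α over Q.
m_α(x) = x^3 - 42x^2 + 588x - 3752

Set β = α - 14 = ∛(1008), so β^3 = 1008. Then (α - 14)^3 - 1008 = 0, i.e. α is a root of g(x) = (x - 14)^3 - 1008 = x^3 - 42x^2 + 588x - 3752. Since g(x) = h(x - 14) where h(x) = x^3 - 1008, and h is irreducible over Q (because 1008 is not a perfect cube, so h has no rational root, and a monic cubic with no rational root is irreducible), g is also irreducible (irreducibility is preserved under the substitution x → x - 14). Hence m_α(x) = x^3 - 42x^2 + 588x - 3752.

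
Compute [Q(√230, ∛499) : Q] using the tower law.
[Q(√230, ∛499) : Q] = 6

Let L = Q(√230, ∛499). Since Q(√230) ⊂ L and [Q(√230):Q] = 2, the tower law gives 2 | [L:Q]. Likewise Q(∛499) ⊂ L with [Q(∛499):Q] = 3 (because 499 is not a perfect cube), so 3 | [L:Q]. As gcd(2,3) = 1, [L:Q] is divisible by 6. Conversely L is generated over Q by √230 and ∛499, so [L:Q] ≤ 2·3 = 6. Therefore [Q(√230, ∛499) : Q] = 6.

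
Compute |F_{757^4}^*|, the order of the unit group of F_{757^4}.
|F_{757^4}^*| = 328385156400

F_{757^4} has 757^4 = 328385156401 elements; its multiplicative group consists of all nonzero elements, so |F_{757^4}^*| = 328385156401 - 1 = 328385156400. (It is cyclic since any finite subgroup of the multiplicative group of a field is cyclic.)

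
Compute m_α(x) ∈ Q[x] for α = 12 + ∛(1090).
m_α(x) = x^3 - 36x^2 + 432x - 2818

Set β = α - 12 = ∛(1090), so β^3 = 1090. Then (α - 12)^3 - 1090 = 0, i.e. α is a root of g(x) = (x - 12)^3 - 1090 = x^3 - 36x^2 + 432x - 2818. Since g(x) = h(x - 12) where h(x) = x^3 - 1090, and h is irreducible over Q (because 1090 is not a perfect cube, so h has no rational root, and a monic cubic with no rational root is irreducible), g is also irreducible (irreducibility is preserved under the substitution x → x - 12). Hence m_α(x) = x^3 - 36x^2 + 432x - 2818.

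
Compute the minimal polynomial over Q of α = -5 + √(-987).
m_α(x) = x^2 + 10x + 1012

From α + 5 = √(-987), squaring gives (α + 5)^2 = -987, i.e. α^2 + 10α + 25 = -987, so α^2 + 10α + 1012 = 0. The discriminant of x^2 + 10x + 1012 is (10)^2 - 4·(1012) = 100 - 4048 = -3948, and 4·(-987) is not a perfect square in Q since -987 is squarefree and ≠ 1. Hence x^2 + 10x + 1012 is irreducible over Q and is the minimal polynomial of α.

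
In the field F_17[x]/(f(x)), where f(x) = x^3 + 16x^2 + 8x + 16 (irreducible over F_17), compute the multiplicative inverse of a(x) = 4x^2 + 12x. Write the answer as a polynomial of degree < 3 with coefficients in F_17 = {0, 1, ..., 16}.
a(x)^(-1) ≡ 9x^2 + 11x + 9 (mod f(x))

Since f is irreducible over F_17, F_17[x]/(f) is a field and a(x) ≠ 0 has an inverse. Apply the extended Euclidean algorithm to f(x) and a(x) in F_17[x]: f(x) = (13x + 16)·a(x) + (3x + 16);  a(x) = (7x + 12)·(3x + 16) + (12). The last nonzero remainder is the constant 12 = gcd(f, a) in F_17. Back-substituting through the division chain expresses 12 = s(x)·a(x) + t(x)·f(x) with s(x) ≡ 6x^2 + 13x + 6 (mod f), so (6x^2 + 13x + 6)·a(x) ≡ 12 (mod f). Multiplying by 12^(-1) ≡ 10 in F_17 gives a(x)^(-1) ≡ 10·(6x^2 + 13x + 6) ≡ 9x^2 + 11x + 9 (mod f). Check: (4x^2 + 12x)·(9x^2 + 11x + 9) = 2x^4 + 16x^3 + 15x^2 + 6x ≡ 1 (mod x^3 + 16x^2 + 8x + 16).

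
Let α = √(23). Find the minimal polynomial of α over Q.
m_α(x) = x^2 - 23

α satisfies α^2 - 23 = 0, so x^2 - 23 annihilates α. Since d = 23 is squarefree and ≠ 1, it is not a perfect square in Q, so x^2 - 23 has no rational root and is therefore irreducible over Q (a degree-2 polynomial over a field is irreducible iff it has no root). Hence m_α(x) = x^2 - 23.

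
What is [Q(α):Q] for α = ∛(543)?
[Q(α):Q] = 3

The minimal polynomial of α is x^3 - 543, irreducible over Q since 543 is not a perfect cube (so x^3 - 543 has no rational root). Hence [Q(α):Q] = deg(m_α) = 3.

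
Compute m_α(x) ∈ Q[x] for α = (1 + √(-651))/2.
m_α(x) = x^2 - x + 163

From 2α - 1 = √(-651), squaring gives (2α - 1)^2 = -651, i.e. 4α^2 - 4α + 1 = -651, so α^2 - α + (1 + 651)/4 = 0. Since -651 ≡ 1 (mod 4), (1 + 651)/4 = 163 ∈ Z. The polynomial x^2 - x + 163 has discriminant 1 - 4·(163) = -651, which is not a perfect square in Q (d = -651 is squarefree and ≠ 1), so x^2 - x + 163 is irreducible over Q. It is the minimal polynomial of α.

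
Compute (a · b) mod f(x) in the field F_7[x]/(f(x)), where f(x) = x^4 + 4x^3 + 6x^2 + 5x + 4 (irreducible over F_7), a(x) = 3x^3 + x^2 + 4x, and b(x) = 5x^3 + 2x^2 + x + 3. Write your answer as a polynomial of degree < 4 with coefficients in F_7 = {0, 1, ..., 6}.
a · b ≡ x^2 + x + 1 (mod f(x))

Multiply in F_7[x]: a(x)·b(x) = (3x^3 + x^2 + 4x)·(5x^3 + 2x^2 + x + 3) = x^6 + 4x^5 + 4x^4 + 4x^3 + 5x. This has degree ≥ 4, so divide by f(x) over F_7: x^6 + 4x^5 + 4x^4 + 4x^3 + 5x = (x^2 + 5)·(x^4 + 4x^3 + 6x^2 + 5x + 4) + (x^2 + x + 1). Hence a·b ≡ x^2 + x + 1 (mod f). (F_7[x]/(f) is a field with 7^4 = 2401 elements since f is irreducible of degree 4.)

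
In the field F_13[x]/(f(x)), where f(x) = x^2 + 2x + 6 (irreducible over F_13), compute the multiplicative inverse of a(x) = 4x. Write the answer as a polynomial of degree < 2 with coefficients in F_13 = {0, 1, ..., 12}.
a(x)^(-1) ≡ 7x + 1 (mod f(x))

Since f is irreducible over F_13, F_13[x]/(f) is a field and a(x) ≠ 0 has an inverse. Apply the extended Euclidean algorithm to f(x) and a(x) in F_13[x]: f(x) = (10x + 7)·a(x) + (6). The last nonzero remainder is the constant 6 = gcd(f, a) in F_13. Back-substituting through the division chain expresses 6 = s(x)·a(x) + t(x)·f(x) with s(x) ≡ 3x + 6 (mod f), so (3x + 6)·a(x) ≡ 6 (mod f). Multiplying by 6^(-1) ≡ 11 in F_13 gives a(x)^(-1) ≡ 11·(3x + 6) ≡ 7x + 1 (mod f). Check: (4x)·(7x + 1) = 2x^2 + 4x ≡ 1 (mod x^2 + 2x + 6).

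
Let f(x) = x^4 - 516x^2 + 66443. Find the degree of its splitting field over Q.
[K : Q] = 4

Solving the quadratic in x^2: x^2 = (516 ± √(516^2 - 4·66443))/2 = (516 ± √484)/2 = (516 ± 22)/2, giving x^2 = 247 or x^2 = 269. So f(x) = (x^2 - 247)(x^2 - 269) and the roots of f are ±√247, ±√269. Hence the splitting field is K = Q(√247, √269). Since 247 and 269 are distinct squarefree integers > 1, their product 66443 is not a perfect square, so √269 ∉ Q(√247). By the tower law [K:Q] = [Q(√247,√269):Q(√247)] · [Q(√247):Q] = 2 · 2 = 4.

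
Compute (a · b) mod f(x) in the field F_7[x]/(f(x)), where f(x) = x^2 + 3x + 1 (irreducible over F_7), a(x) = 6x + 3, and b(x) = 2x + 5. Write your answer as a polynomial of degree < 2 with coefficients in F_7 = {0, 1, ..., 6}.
a · b ≡ 3 (mod f(x))

Multiply in F_7[x]: a(x)·b(x) = (6x + 3)·(2x + 5) = 5x^2 + x + 1. This has degree ≥ 2, so divide by f(x) over F_7: 5x^2 + x + 1 = (5)·(x^2 + 3x + 1) + (3). Hence a·b ≡ 3 (mod f). (F_7[x]/(f) is a field with 7^2 = 49 elements since f is irreducible of degree 2.)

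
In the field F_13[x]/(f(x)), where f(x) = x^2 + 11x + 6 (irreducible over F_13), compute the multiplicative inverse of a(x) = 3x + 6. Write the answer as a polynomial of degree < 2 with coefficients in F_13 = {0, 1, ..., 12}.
a(x)^(-1) ≡ 4x + 10 (mod f(x))

Since f is irreducible over F_13, F_13[x]/(f) is a field and a(x) ≠ 0 has an inverse. Apply the extended Euclidean algorithm to f(x) and a(x) in F_13[x]: f(x) = (9x + 3)·a(x) + (1). The last nonzero remainder is the constant 1 = gcd(f, a) in F_13. Back-substituting through the division chain expresses 1 = s(x)·a(x) + t(x)·f(x) with s(x) ≡ 4x + 10 (mod f), so a(x)^(-1) ≡ s(x) = 4x + 10 (mod f). Check: (3x + 6)·(4x + 10) = 12x^2 + 2x + 8 ≡ 1 (mod x^2 + 11x + 6).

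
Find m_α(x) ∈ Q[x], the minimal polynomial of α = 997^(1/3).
m_α(x) = x^3 - 997

α satisfies α^3 = 997, so x^3 - 997 annihilates α. By the rational root test, a rational root p/q (in lowest terms) of x^3 - 997 would satisfy p^3 = 997 q^3, forcing q = 1 and p^3 = 997; but 997 is not a perfect cube, contradiction. A monic cubic over Q with no rational root is irreducible (any nontrivial factorization would include a linear factor). Hence x^3 - 997 is the minimal polynomial of α, and in particular [Q(α):Q] = 3.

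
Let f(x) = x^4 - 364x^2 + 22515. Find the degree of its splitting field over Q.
[K : Q] = 4

Solving the quadratic in x^2: x^2 = (364 ± √(364^2 - 4·22515))/2 = (364 ± √42436)/2 = (364 ± 206)/2, giving x^2 = 79 or x^2 = 285. So f(x) = (x^2 - 79)(x^2 - 285) and the roots of f are ±√79, ±√285. Hence the splitting field is K = Q(√79, √285). Since 79 and 285 are distinct squarefree integers > 1, their product 22515 is not a perfect square, so √285 ∉ Q(√79). By the tower law [K:Q] = [Q(√79,√285):Q(√79)] · [Q(√79):Q] = 2 · 2 = 4.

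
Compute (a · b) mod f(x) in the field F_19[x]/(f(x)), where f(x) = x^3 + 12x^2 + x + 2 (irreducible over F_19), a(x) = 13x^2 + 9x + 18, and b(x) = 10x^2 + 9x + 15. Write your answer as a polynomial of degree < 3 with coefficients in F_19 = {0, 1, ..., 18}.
a · b ≡ 13x^2 + 3x + 12 (mod f(x))

Multiply in F_19[x]: a(x)·b(x) = (13x^2 + 9x + 18)·(10x^2 + 9x + 15) = 16x^4 + 17x^3 + 12x + 4. This has degree ≥ 3, so divide by f(x) over F_19: 16x^4 + 17x^3 + 12x + 4 = (16x + 15)·(x^3 + 12x^2 + x + 2) + (13x^2 + 3x + 12). Hence a·b ≡ 13x^2 + 3x + 12 (mod f). (F_19[x]/(f) is a field with 19^3 = 6859 elements since f is irreducible of degree 3.)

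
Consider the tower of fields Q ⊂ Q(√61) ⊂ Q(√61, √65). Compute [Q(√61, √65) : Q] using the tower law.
[Q(√61, √65) : Q] = 4

[Q(√61):Q] = 2 (min poly x^2 - 61, irreducible since 61 is squarefree > 1). For the top step, suppose √65 ∈ Q(√61), say √65 = c + d√61 with c, d ∈ Q. Squaring: 65 = c^2 + 61d^2 + 2cd√61. Since √61 ∉ Q this forces 2cd = 0. If d = 0 then √65 = c ∈ Q, contradicting 65 squarefree > 1. If c = 0 then 65 = 61d^2, so 61·65 = (61d)^2 is a perfect square in Q — but 61·65 = 3965 is not a perfect square (since 61 and 65 are distinct squarefree integers). Contradiction. Hence √65 ∉ Q(√61), so x^2 - 65 stays irreducible over Q(√61) and [Q(√61, √65) : Q(√61)] = 2. By the tower law, [Q(√61, √65) : Q] = 2 · 2 = 4.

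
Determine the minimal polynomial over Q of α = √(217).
m_α(x) = x^2 - 217

α satisfies α^2 - 217 = 0, so x^2 - 217 annihilates α. Since d = 217 is squarefree and ≠ 1, it is not a perfect square in Q, so x^2 - 217 has no rational root and is therefore irreducible over Q (a degree-2 polynomial over a field is irreducible iff it has no root). Hence m_α(x) = x^2 - 217.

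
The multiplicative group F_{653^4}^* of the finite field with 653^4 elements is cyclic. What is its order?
|F_{653^4}^*| = 181824635280

F_{653^4} has 653^4 = 181824635281 elements; its multiplicative group consists of all nonzero elements, so |F_{653^4}^*| = 181824635281 - 1 = 181824635280. (It is cyclic since any finite subgroup of the multiplicative group of a field is cyclic.)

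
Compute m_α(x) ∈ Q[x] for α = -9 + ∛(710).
m_α(x) = x^3 + 27x^2 + 243x + 19

Set β = α + 9 = ∛(710), so β^3 = 710. Then (α + 9)^3 - 710 = 0, i.e. α is a root of g(x) = (x + 9)^3 - 710 = x^3 + 27x^2 + 243x + 19. Since g(x) = h(x + 9) where h(x) = x^3 - 710, and h is irreducible over Q (because 710 is not a perfect cube, so h has no rational root, and a monic cubic with no rational root is irreducible), g is also irreducible (irreducibility is preserved under the substitution x → x + 9). Hence m_α(x) = x^3 + 27x^2 + 243x + 19.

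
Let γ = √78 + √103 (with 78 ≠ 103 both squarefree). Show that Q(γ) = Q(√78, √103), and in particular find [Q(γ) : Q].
[Q(γ) : Q] = 4 (equivalently, Q(γ) = Q(√78, √103))

Obviously Q(γ) ⊆ Q(√78, √103), and [Q(√78, √103):Q] = 4 (since 78, 103 are distinct squarefree integers > 1 with 8034 not a perfect square). To show equality we compute the minimal polynomial of γ. From γ = √78 + √103: γ^2 = 78 + 2√(8034) + 103 = 181 + 2√(8034), so γ^2 - 181 = 2√(8034); squaring, (γ^2 - 181)^2 = 4·8034, i.e. γ^4 - 362γ^2 + 32761 - 32136 = 0, i.e. γ^4 - 362γ^2 + 625 = 0. So γ is a root of x^4 - 362x^2 + 625. This polynomial is irreducible over Q: it has no rational root (each ±√78 ± √103 is irrational), and any factorization into two quadratics over Q would force √(8034) ∈ Q (pairing opposite roots) or √78, √103 ∈ Q (other pairings), all impossible. Hence [Q(γ):Q] = 4 = [Q(√78, √103):Q], so Q(γ) = Q(√78, √103).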